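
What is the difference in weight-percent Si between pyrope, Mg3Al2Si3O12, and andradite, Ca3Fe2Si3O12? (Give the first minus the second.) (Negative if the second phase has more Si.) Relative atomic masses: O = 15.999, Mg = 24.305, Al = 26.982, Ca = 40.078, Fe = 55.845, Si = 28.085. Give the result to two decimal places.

4.32 percentage points

First mineral: 84.255 g Si in 403.122 g formula = 20.90 wt% Si.
Second mineral: 84.255 g Si in 508.167 g formula = 16.58 wt% Si.
20.90% − 16.58% gives a difference of 4.32 percentage points.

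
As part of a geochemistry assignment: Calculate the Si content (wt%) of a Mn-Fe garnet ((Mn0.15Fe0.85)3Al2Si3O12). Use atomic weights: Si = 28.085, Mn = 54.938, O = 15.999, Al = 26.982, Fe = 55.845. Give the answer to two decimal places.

M((Mn0.15Fe0.85)3Al2Si3O12) = 497.334 g/mol.
Si contributes 3 × 28.085 = 84.255 g per mole.
84.255/497.334 = 0.1694 → 16.94%.

16.94 wt%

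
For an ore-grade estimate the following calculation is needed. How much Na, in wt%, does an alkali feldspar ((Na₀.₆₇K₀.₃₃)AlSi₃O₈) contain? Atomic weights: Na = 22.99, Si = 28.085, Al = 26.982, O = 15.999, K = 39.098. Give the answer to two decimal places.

Formula mass = 0.67×22.99 + 0.33×39.098 + 1×26.982 + 3×28.085 + 8×15.999 = 267.535 g/mol, of which 15.403 g is Na.
So Na makes up 15.403/267.535 = 0.0576 of the mass, i.e. 5.76%.

5.76 wt%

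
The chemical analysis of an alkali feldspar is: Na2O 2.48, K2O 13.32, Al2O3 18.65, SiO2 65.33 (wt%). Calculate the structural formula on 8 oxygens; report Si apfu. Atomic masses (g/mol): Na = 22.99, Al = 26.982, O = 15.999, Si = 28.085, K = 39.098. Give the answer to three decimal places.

2.995 Si apfu

2.48 wt% Na2O ÷ 61.979 g/mol = 0.04001 mol, giving 0.08002 Na and 0.04001 O.
13.32 wt% K2O ÷ 94.195 g/mol = 0.14141 mol, giving 0.28282 K and 0.14141 O.
18.65 wt% Al2O3 ÷ 101.961 g/mol = 0.18291 mol, giving 0.36582 Al and 0.54873 O.
65.33 wt% SiO2 ÷ 60.083 g/mol = 1.08733 mol, giving 1.08733 Si and 2.17466 O.
Oxygen sums to 2.90481; scaling by 8/2.90481 = 2.75405 puts the formula on 8 O.
Si: 1.08733 × 2.75405 = 2.995 atoms per formula unit.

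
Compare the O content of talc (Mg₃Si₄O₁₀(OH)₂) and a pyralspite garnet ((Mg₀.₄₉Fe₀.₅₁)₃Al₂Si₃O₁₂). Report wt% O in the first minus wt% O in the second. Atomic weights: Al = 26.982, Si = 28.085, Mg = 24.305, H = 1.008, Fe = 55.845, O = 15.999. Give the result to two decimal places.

O in Mg₃Si₄O₁₀(OH)₂: molar mass 379.259 g/mol; 12×15.999 = 191.988 g → 50.62 wt%.
O in (Mg₀.₄₉Fe₀.₅₁)₃Al₂Si₃O₁₂: molar mass 451.378 g/mol; 12×15.999 = 191.988 g → 42.53 wt%.
Difference = 50.62 − 42.53 = 8.09 percentage points.

8.09 percentage points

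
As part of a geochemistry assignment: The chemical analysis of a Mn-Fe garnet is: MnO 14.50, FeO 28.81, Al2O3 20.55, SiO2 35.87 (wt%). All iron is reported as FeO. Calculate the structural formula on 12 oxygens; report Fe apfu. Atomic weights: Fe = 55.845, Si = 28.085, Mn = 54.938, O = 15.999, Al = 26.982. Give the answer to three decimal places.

MnO: 14.50/70.937 = 0.20441 mol → 0.20441 mol Mn, 0.20441 mol O.
FeO: 28.81/71.844 = 0.40101 mol → 0.40101 mol Fe, 0.40101 mol O.
Al2O3: 20.55/101.961 = 0.20155 mol → 0.40310 mol Al, 0.60465 mol O.
SiO2: 35.87/60.083 = 0.59701 mol → 0.59701 mol Si, 1.19402 mol O.
Total oxygen = 2.40409 mol. Normalization factor = 12/2.40409 = 4.99149.
Fe per 12 O = 0.40101 × 4.99149 = 2.002.

2.002 Fe apfu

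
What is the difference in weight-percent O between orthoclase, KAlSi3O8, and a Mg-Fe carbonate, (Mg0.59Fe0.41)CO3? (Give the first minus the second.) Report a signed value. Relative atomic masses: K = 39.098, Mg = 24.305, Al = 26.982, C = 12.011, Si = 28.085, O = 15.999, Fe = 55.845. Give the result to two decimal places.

M(KAlSi3O8) = 278.327 g/mol, so wt% O = 127.992/278.327 × 100 = 45.99%.
M((Mg0.59Fe0.41)CO3) = 97.244 g/mol, so wt% O = 47.997/97.244 × 100 = 49.36%.
45.99 − 49.36 = -3.37 pp.

-3.37 percentage points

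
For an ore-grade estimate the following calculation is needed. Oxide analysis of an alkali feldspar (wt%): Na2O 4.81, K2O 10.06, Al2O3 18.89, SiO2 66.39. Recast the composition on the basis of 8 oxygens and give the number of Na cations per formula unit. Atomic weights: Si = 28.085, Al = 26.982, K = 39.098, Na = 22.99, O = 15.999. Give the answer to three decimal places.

Na2O (M=61.979): mol = 0.07761; Na = 0.15522, O = 0.07761.
K2O (M=94.195): mol = 0.10680; K = 0.21360, O = 0.10680.
Al2O3 (M=101.961): mol = 0.18527; Al = 0.37054, O = 0.55581.
SiO2 (M=60.083): mol = 1.10497; Si = 1.10497, O = 2.20994.
ΣO = 2.95016; factor = 8/ΣO = 2.71172.
Na apfu = 0.15522 × 2.71172 = 0.421.

0.421 Na apfu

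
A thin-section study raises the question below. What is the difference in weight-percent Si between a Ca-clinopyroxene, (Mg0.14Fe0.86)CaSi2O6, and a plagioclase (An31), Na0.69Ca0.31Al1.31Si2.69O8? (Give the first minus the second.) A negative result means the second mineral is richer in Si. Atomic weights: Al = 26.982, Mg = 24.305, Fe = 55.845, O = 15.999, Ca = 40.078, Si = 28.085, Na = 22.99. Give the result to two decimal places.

-5.23 percentage points

M((Mg0.14Fe0.86)CaSi2O6) = 243.671 g/mol, so wt% Si = 56.170/243.671 × 100 = 23.05%.
M(Na0.69Ca0.31Al1.31Si2.69O8) = 267.174 g/mol, so wt% Si = 75.549/267.174 × 100 = 28.28%.
23.05 − 28.28 = -5.23 pp.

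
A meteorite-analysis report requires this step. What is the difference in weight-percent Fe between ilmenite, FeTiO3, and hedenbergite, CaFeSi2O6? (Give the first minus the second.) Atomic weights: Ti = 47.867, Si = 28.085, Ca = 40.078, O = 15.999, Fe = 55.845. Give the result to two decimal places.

14.30 percentage points

First mineral: 55.845 g Fe in 151.709 g formula = 36.81 wt% Fe.
Second mineral: 55.845 g Fe in 248.087 g formula = 22.51 wt% Fe.
36.81% − 22.51% gives a difference of 14.30 percentage points.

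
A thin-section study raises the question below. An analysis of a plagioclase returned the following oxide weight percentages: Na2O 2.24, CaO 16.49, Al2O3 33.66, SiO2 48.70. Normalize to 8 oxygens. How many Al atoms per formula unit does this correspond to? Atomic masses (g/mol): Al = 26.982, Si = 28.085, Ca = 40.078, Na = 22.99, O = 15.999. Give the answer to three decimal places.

Na2O: 2.24/61.979 = 0.03614 mol → 0.07228 mol Na, 0.03614 mol O.
CaO: 16.49/56.077 = 0.29406 mol → 0.29406 mol Ca, 0.29406 mol O.
Al2O3: 33.66/101.961 = 0.33013 mol → 0.66026 mol Al, 0.99039 mol O.
SiO2: 48.70/60.083 = 0.81055 mol → 0.81055 mol Si, 1.62110 mol O.
Total oxygen = 2.94169 mol. Normalization factor = 8/2.94169 = 2.71953.
Al per 8 O = 0.66026 × 2.71953 = 1.796.

1.796 Al apfu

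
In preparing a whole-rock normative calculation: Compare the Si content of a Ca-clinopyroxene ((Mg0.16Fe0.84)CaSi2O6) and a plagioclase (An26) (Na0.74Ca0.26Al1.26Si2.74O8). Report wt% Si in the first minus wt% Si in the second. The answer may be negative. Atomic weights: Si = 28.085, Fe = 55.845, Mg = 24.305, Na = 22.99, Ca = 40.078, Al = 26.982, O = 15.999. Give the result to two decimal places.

-5.78 percentage points

Si in (Mg0.16Fe0.84)CaSi2O6: molar mass 243.041 g/mol; 2×28.085 = 56.170 g → 23.11 wt%.
Si in Na0.74Ca0.26Al1.26Si2.74O8: molar mass 266.375 g/mol; 2.74×28.085 = 76.953 g → 28.89 wt%.
Difference = 23.11 − 28.89 = -5.78 percentage points.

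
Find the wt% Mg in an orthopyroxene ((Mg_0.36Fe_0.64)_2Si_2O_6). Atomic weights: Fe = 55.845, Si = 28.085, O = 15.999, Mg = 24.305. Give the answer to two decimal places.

Formula mass = 0.72×24.305 + 1.28×55.845 + 2×28.085 + 6×15.999 = 241.145 g/mol, of which 17.500 g is Mg.
So Mg makes up 17.500/241.145 = 0.0726 of the mass, i.e. 7.26%.

7.26 mass %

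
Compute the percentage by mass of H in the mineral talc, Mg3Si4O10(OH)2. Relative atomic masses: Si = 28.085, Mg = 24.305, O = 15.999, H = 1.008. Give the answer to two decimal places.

Molar mass of Mg3Si4O10(OH)2: 3·24.305 + 4·28.085 + 12·15.999 + 2·1.008 = 379.259 g/mol.
Mass of H per formula unit: 2 × 1.008 = 2.016 g.
Weight fraction H = 2.016 / 379.259 = 0.0053.

0.53 wt%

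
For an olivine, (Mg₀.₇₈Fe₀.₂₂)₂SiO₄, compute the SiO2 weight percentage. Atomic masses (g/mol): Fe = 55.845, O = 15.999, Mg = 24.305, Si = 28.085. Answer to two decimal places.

Molar mass of (Mg₀.₇₈Fe₀.₂₂)₂SiO₄ = 1.56×24.305 + 0.44×55.845 + 1×28.085 + 4×15.999 = 154.569 g/mol.
Each formula unit contains 1 Si, equivalent to 1/1 = 1.0000 mol SiO2.
M(SiO2) = 1×28.085 + 2×15.999 = 60.083 g/mol.
Mass of SiO2 per formula unit = 1.0000 × 60.083 = 60.083 g.
SiO2 wt% = 60.083 / 154.569 × 100 = 38.87%.

38.87 wt%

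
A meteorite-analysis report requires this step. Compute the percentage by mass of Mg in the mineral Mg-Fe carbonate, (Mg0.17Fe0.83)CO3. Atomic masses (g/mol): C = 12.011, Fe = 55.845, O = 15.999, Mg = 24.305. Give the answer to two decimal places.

3.74 weight percent

Formula mass = 0.17*24.305 + 0.83*55.845 + 1*12.011 + 3*15.999 = 110.491 g/mol, of which 4.132 g is Mg.
So Mg makes up 4.132/110.491 = 0.0374 of the mass, i.e. 3.74%.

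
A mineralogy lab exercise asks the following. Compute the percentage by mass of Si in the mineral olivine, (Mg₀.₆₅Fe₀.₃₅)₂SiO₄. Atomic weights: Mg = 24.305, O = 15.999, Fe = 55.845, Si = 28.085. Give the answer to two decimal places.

17.25 wt%

Formula mass = 1.30*24.305 + 0.70*55.845 + 1*28.085 + 4*15.999 = 162.769 g/mol, of which 28.085 g is Si.
So Si makes up 28.085/162.769 = 0.1725 of the mass, i.e. 17.25%.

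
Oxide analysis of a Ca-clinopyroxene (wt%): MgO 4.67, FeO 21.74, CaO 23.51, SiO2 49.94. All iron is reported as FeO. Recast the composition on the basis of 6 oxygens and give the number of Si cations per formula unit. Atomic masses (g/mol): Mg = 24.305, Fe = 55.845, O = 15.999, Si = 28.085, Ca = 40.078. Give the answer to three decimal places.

1.995 Si apfu

MgO: 4.67/40.304 = 0.11587 mol → 0.11587 mol Mg, 0.11587 mol O.
FeO: 21.74/71.844 = 0.30260 mol → 0.30260 mol Fe, 0.30260 mol O.
CaO: 23.51/56.077 = 0.41924 mol → 0.41924 mol Ca, 0.41924 mol O.
SiO2: 49.94/60.083 = 0.83118 mol → 0.83118 mol Si, 1.66236 mol O.
Total oxygen = 2.50007 mol. Normalization factor = 6/2.50007 = 2.39993.
Si per 6 O = 0.83118 × 2.39993 = 1.995.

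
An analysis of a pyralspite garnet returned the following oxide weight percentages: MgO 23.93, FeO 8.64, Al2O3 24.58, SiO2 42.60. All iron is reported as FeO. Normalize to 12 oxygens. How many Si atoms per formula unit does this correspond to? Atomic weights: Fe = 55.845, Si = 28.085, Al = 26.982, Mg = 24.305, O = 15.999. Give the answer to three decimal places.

MgO: 23.93/40.304 = 0.59374 mol → 0.59374 mol Mg, 0.59374 mol O.
FeO: 8.64/71.844 = 0.12026 mol → 0.12026 mol Fe, 0.12026 mol O.
Al2O3: 24.58/101.961 = 0.24107 mol → 0.48214 mol Al, 0.72321 mol O.
SiO2: 42.60/60.083 = 0.70902 mol → 0.70902 mol Si, 1.41804 mol O.
Total oxygen = 2.85525 mol. Normalization factor = 12/2.85525 = 4.20278.
Si per 12 O = 0.70902 × 4.20278 = 2.980.

2.980 Si apfu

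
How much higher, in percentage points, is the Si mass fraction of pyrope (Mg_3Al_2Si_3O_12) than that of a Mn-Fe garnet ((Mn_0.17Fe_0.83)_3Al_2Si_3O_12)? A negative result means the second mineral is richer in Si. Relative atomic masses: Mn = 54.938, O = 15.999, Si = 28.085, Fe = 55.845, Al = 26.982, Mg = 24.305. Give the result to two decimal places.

First mineral: 84.255 g Si in 403.122 g formula = 20.90 wt% Si.
Second mineral: 84.255 g Si in 497.279 g formula = 16.94 wt% Si.
20.90% − 16.94% gives a difference of 3.96 percentage points.

3.96 percentage points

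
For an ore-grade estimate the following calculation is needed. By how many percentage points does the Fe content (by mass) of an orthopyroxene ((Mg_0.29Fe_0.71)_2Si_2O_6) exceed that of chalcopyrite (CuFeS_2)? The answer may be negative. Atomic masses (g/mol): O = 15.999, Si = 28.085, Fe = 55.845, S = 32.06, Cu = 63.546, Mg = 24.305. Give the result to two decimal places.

Fe in (Mg_0.29Fe_0.71)_2Si_2O_6: molar mass 245.561 g/mol; 1.42×55.845 = 79.300 g → 32.29 wt%.
Fe in CuFeS_2: molar mass 183.511 g/mol; 1×55.845 = 55.845 g → 30.43 wt%.
Difference = 32.29 − 30.43 = 1.86 percentage points.

1.86 percentage points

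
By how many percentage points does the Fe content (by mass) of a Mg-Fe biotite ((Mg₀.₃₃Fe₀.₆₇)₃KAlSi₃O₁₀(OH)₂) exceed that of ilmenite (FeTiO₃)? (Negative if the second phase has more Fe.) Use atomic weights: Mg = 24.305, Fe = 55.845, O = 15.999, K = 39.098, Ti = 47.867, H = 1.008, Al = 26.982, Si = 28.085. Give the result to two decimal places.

-13.46 percentage points

First mineral: 112.248 g Fe in 480.649 g formula = 23.35 wt% Fe.
Second mineral: 55.845 g Fe in 151.709 g formula = 36.81 wt% Fe.
23.35% − 36.81% gives a difference of -13.46 percentage points.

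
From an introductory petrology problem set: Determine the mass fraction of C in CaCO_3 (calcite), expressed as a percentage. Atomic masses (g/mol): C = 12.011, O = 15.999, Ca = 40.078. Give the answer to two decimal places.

Molar mass of CaCO_3: 1*40.078 + 1*12.011 + 3*15.999 = 100.086 g/mol.
Mass of C per formula unit: 1 × 12.011 = 12.011 g.
Weight fraction C = 12.011 / 100.086 = 0.1200.

12.00 weight percent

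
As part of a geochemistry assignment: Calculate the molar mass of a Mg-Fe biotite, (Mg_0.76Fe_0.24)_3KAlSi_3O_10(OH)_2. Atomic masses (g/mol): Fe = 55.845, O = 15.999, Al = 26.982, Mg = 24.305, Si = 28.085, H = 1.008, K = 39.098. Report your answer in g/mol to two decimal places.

M = 2.28×24.305 + 0.72×55.845 + 1×39.098 + 1×26.982 + 3×28.085 + 12×15.999 + 2×1.008

439.96 g/mol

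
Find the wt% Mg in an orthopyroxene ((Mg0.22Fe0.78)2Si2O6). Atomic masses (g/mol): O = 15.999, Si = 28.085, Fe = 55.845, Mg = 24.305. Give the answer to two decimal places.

4.28 wt%

Formula mass = 0.44·24.305 + 1.56·55.845 + 2·28.085 + 6·15.999 = 249.976 g/mol, of which 10.694 g is Mg.
So Mg makes up 10.694/249.976 = 0.0428 of the mass, i.e. 4.28%.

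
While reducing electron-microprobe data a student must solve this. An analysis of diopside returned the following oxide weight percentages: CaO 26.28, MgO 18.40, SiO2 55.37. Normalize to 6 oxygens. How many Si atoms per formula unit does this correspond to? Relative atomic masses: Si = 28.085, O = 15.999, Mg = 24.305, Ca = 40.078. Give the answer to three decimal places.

1.997 Si apfu

CaO (M=56.077): mol = 0.46864; Ca = 0.46864, O = 0.46864.
MgO (M=40.304): mol = 0.45653; Mg = 0.45653, O = 0.45653.
SiO2 (M=60.083): mol = 0.92156; Si = 0.92156, O = 1.84312.
ΣO = 2.76829; factor = 6/ΣO = 2.16740.
Si apfu = 0.92156 × 2.16740 = 1.997.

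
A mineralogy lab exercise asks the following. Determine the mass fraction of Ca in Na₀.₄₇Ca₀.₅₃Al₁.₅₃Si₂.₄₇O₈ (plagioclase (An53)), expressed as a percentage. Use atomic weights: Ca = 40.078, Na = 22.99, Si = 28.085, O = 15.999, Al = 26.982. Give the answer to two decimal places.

Formula mass = 0.47*22.99 + 0.53*40.078 + 1.53*26.982 + 2.47*28.085 + 8*15.999 = 270.691 g/mol, of which 21.241 g is Ca.
So Ca makes up 21.241/270.691 = 0.0785 of the mass, i.e. 7.85%.

7.85 weight percent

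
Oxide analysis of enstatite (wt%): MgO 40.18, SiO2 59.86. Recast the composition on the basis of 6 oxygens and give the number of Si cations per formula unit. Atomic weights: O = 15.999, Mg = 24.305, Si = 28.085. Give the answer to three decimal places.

MgO: 40.18/40.304 = 0.99692 mol → 0.99692 mol Mg, 0.99692 mol O.
SiO2: 59.86/60.083 = 0.99629 mol → 0.99629 mol Si, 1.99258 mol O.
Total oxygen = 2.98950 mol. Normalization factor = 6/2.98950 = 2.00702.
Si per 6 O = 0.99629 × 2.00702 = 2.000.

2.000 Si apfu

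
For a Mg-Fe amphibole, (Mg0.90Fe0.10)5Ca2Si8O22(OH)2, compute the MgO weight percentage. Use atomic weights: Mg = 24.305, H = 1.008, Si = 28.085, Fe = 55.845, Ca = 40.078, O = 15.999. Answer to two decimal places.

M((Mg0.90Fe0.10)5Ca2Si8O22(OH)2) = 828.123 g/mol; M(MgO) = 40.304 g/mol.
Moles MgO per formula unit = 4.50 Mg ÷ 1 = 4.5000.
MgO fraction = (4.5000 × 40.304) / 828.123 = 181.368/828.123 = 0.2190.

21.90 wt%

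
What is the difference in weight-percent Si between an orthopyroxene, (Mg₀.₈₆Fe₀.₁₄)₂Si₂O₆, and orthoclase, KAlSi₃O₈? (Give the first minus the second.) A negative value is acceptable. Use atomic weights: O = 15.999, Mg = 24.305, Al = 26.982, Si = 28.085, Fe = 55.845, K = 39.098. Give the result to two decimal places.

-3.47 percentage points

M((Mg₀.₈₆Fe₀.₁₄)₂Si₂O₆) = 209.605 g/mol, so wt% Si = 56.170/209.605 × 100 = 26.80%.
M(KAlSi₃O₈) = 278.327 g/mol, so wt% Si = 84.255/278.327 × 100 = 30.27%.
26.80 − 30.27 = -3.47 pp.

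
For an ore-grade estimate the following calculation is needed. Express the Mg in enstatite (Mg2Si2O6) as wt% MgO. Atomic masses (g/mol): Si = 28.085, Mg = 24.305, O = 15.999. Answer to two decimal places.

M(Mg2Si2O6) = 200.774 g/mol; M(MgO) = 40.304 g/mol.
Moles MgO per formula unit = 2 Mg ÷ 1 = 2.0000.
MgO fraction = (2.0000 × 40.304) / 200.774 = 80.608/200.774 = 0.4015.

40.15 wt%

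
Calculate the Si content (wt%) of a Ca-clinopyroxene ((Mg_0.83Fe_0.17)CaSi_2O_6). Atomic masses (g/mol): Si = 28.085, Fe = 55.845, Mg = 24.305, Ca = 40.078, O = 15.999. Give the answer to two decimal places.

25.31 wt%

Formula mass = 0.83·24.305 + 0.17·55.845 + 1·40.078 + 2·28.085 + 6·15.999 = 221.909 g/mol, of which 56.170 g is Si.
So Si makes up 56.170/221.909 = 0.2531 of the mass, i.e. 25.31%.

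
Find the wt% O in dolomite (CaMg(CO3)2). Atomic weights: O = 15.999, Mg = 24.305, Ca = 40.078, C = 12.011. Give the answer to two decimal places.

M(CaMg(CO3)2) = 184.399 g/mol.
O contributes 6 × 15.999 = 95.994 g per mole.
95.994/184.399 = 0.5206 → 52.06%.

52.06 weight percent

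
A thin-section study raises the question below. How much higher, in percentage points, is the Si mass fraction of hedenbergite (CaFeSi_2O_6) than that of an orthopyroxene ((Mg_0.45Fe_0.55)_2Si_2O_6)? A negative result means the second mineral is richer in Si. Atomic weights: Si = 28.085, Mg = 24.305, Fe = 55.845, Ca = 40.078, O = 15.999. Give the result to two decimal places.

-1.21 percentage points

Si in CaFeSi_2O_6: molar mass 248.087 g/mol; 2×28.085 = 56.170 g → 22.64 wt%.
Si in (Mg_0.45Fe_0.55)_2Si_2O_6: molar mass 235.468 g/mol; 2×28.085 = 56.170 g → 23.85 wt%.
Difference = 22.64 − 23.85 = -1.21 percentage points.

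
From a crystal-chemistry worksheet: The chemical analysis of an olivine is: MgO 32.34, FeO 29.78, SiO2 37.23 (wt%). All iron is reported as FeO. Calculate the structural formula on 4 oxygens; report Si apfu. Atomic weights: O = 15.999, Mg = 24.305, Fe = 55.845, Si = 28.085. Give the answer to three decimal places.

32.34 wt% MgO ÷ 40.304 g/mol = 0.80240 mol, giving 0.80240 Mg and 0.80240 O.
29.78 wt% FeO ÷ 71.844 g/mol = 0.41451 mol, giving 0.41451 Fe and 0.41451 O.
37.23 wt% SiO2 ÷ 60.083 g/mol = 0.61964 mol, giving 0.61964 Si and 1.23928 O.
Oxygen sums to 2.45619; scaling by 4/2.45619 = 1.62854 puts the formula on 4 O.
Si: 0.61964 × 1.62854 = 1.009 atoms per formula unit.

1.009 Si apfu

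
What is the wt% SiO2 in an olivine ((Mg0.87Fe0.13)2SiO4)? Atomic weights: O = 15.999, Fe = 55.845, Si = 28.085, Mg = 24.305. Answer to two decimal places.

Formula mass = 148.891 g/mol.
1 Si → 1.0000 mol SiO2 per formula unit; M(SiO2) = 60.083, so SiO2 mass = 60.083 g.
60.083/148.891 × 100 = 40.35 wt%.

40.35 wt%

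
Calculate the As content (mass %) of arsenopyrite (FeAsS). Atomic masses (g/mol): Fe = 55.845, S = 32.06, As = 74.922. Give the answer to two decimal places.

46.01 mass %

Formula mass = 1×55.845 + 1×74.922 + 1×32.06 = 162.827 g/mol, of which 74.922 g is As.
So As makes up 74.922/162.827 = 0.4601 of the mass, i.e. 46.01%.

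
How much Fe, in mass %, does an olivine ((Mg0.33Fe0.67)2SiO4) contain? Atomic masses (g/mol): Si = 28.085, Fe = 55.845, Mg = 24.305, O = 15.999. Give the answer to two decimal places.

Molar mass of (Mg0.33Fe0.67)2SiO4: 0.66·24.305 + 1.34·55.845 + 1·28.085 + 4·15.999 = 182.955 g/mol.
Mass of Fe per formula unit: 1.34 × 55.845 = 74.832 g.
Weight fraction Fe = 74.832 / 182.955 = 0.4090.

40.90 mass %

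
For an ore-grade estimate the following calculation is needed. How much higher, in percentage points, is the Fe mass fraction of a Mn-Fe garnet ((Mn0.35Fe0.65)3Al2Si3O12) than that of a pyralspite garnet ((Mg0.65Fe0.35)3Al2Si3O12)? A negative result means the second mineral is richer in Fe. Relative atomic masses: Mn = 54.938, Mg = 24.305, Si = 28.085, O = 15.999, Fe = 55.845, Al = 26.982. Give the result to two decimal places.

First mineral: 108.898 g Fe in 496.790 g formula = 21.92 wt% Fe.
Second mineral: 58.637 g Fe in 436.239 g formula = 13.44 wt% Fe.
21.92% − 13.44% gives a difference of 8.48 percentage points.

8.48 percentage points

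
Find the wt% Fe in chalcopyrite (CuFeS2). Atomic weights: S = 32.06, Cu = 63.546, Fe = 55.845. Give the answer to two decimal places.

30.43 wt%

Molar mass of CuFeS2: 1×63.546 + 1×55.845 + 2×32.06 = 183.511 g/mol.
Mass of Fe per formula unit: 1 × 55.845 = 55.845 g.
Weight fraction Fe = 55.845 / 183.511 = 0.3043.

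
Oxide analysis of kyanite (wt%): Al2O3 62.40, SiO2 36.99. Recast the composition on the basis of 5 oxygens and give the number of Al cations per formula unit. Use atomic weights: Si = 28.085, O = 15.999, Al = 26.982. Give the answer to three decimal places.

1.995 Al apfu

Al2O3: 62.40/101.961 = 0.61200 mol → 1.22400 mol Al, 1.83600 mol O.
SiO2: 36.99/60.083 = 0.61565 mol → 0.61565 mol Si, 1.23130 mol O.
Total oxygen = 3.06730 mol. Normalization factor = 5/3.06730 = 1.63010.
Al per 5 O = 1.22400 × 1.63010 = 1.995.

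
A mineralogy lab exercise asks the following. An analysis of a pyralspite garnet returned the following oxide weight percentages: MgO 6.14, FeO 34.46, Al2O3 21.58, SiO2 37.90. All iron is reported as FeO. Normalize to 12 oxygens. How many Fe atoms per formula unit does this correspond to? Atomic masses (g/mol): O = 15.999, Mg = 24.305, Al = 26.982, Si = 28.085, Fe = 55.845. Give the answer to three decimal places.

MgO: 6.14/40.304 = 0.15234 mol → 0.15234 mol Mg, 0.15234 mol O.
FeO: 34.46/71.844 = 0.47965 mol → 0.47965 mol Fe, 0.47965 mol O.
Al2O3: 21.58/101.961 = 0.21165 mol → 0.42330 mol Al, 0.63495 mol O.
SiO2: 37.90/60.083 = 0.63079 mol → 0.63079 mol Si, 1.26158 mol O.
Total oxygen = 2.52852 mol. Normalization factor = 12/2.52852 = 4.74586.
Fe per 12 O = 0.47965 × 4.74586 = 2.276.

2.276 Fe apfu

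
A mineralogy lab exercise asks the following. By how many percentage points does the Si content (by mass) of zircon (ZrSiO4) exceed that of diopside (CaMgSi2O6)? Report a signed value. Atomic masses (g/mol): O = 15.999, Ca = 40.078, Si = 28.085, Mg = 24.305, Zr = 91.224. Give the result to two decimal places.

M(ZrSiO4) = 183.305 g/mol, so wt% Si = 28.085/183.305 × 100 = 15.32%.
M(CaMgSi2O6) = 216.547 g/mol, so wt% Si = 56.170/216.547 × 100 = 25.94%.
15.32 − 25.94 = -10.62 pp.

-10.62 percentage points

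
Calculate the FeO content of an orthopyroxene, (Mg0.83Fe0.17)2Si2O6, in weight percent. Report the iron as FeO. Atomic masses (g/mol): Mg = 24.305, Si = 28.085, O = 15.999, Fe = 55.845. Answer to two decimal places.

Formula mass = 211.498 g/mol.
0.34 Fe → 0.3400 mol FeO per formula unit; M(FeO) = 71.844, so FeO mass = 24.427 g.
24.427/211.498 × 100 = 11.55 wt%.

11.55 wt%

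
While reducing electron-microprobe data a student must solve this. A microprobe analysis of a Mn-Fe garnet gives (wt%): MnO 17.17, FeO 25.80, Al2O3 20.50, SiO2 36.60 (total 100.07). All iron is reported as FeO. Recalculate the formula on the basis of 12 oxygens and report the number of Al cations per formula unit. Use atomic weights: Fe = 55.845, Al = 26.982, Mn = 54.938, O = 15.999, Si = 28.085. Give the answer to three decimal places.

1.992 Al apfu

17.17 wt% MnO ÷ 70.937 g/mol = 0.24205 mol, giving 0.24205 Mn and 0.24205 O.
25.80 wt% FeO ÷ 71.844 g/mol = 0.35911 mol, giving 0.35911 Fe and 0.35911 O.
20.50 wt% Al2O3 ÷ 101.961 g/mol = 0.20106 mol, giving 0.40212 Al and 0.60318 O.
36.60 wt% SiO2 ÷ 60.083 g/mol = 0.60916 mol, giving 0.60916 Si and 1.21832 O.
Oxygen sums to 2.42266; scaling by 12/2.42266 = 4.95323 puts the formula on 12 O.
Al: 0.40212 × 4.95323 = 1.992 atoms per formula unit.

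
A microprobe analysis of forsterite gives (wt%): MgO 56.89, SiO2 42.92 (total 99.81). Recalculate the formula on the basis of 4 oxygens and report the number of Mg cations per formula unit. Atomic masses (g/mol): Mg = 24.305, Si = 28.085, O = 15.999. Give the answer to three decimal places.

MgO (M=40.304): mol = 1.41152; Mg = 1.41152, O = 1.41152.
SiO2 (M=60.083): mol = 0.71435; Si = 0.71435, O = 1.42870.
ΣO = 2.84022; factor = 4/ΣO = 1.40834.
Mg apfu = 1.41152 × 1.40834 = 1.988.

1.988 Mg apfu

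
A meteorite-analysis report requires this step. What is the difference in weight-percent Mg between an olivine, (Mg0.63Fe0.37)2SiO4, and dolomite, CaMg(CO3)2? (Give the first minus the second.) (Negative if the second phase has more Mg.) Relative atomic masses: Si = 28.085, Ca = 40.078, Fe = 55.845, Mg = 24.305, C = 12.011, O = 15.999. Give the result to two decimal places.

5.49 percentage points

Mg in (Mg0.63Fe0.37)2SiO4: molar mass 164.031 g/mol; 1.26×24.305 = 30.624 g → 18.67 wt%.
Mg in CaMg(CO3)2: molar mass 184.399 g/mol; 1×24.305 = 24.305 g → 13.18 wt%.
Difference = 18.67 − 13.18 = 5.49 percentage points.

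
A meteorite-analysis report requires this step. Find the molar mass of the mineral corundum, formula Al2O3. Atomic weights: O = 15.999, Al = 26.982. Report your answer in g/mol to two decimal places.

101.96 g/mol

Al: 2 × 26.982 = 53.9640
O: 3 × 15.999 = 47.9970
Summing the contributions gives the formula mass.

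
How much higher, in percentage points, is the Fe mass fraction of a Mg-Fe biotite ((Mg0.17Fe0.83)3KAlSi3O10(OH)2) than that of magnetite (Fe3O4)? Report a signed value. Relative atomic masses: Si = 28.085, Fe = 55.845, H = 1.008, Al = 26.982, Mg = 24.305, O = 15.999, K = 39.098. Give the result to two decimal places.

-44.31 percentage points

First mineral: 139.054 g Fe in 495.789 g formula = 28.05 wt% Fe.
Second mineral: 167.535 g Fe in 231.531 g formula = 72.36 wt% Fe.
28.05% − 72.36% gives a difference of -44.31 percentage points.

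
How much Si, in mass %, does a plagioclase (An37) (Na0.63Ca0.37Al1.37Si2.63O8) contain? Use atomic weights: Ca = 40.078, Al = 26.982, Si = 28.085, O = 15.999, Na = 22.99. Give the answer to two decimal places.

27.55 mass %

Molar mass of Na0.63Ca0.37Al1.37Si2.63O8: 0.63·22.99 + 0.37·40.078 + 1.37·26.982 + 2.63·28.085 + 8·15.999 = 268.133 g/mol.
Mass of Si per formula unit: 2.63 × 28.085 = 73.864 g.
Weight fraction Si = 73.864 / 268.133 = 0.2755.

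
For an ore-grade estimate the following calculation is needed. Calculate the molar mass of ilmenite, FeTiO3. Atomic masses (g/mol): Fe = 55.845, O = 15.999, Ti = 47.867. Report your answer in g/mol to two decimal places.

Fe: 1 × 55.845 = 55.8450
Ti: 1 × 47.867 = 47.8670
O: 3 × 15.999 = 47.9970
Summing the contributions gives the formula mass.

151.71 g/mol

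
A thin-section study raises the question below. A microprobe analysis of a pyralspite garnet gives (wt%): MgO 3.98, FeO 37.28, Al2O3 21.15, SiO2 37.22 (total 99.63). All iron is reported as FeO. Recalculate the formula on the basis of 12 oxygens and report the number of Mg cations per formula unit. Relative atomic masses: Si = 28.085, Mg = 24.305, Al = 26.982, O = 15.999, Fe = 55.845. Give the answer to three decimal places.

3.98 wt% MgO ÷ 40.304 g/mol = 0.09875 mol, giving 0.09875 Mg and 0.09875 O.
37.28 wt% FeO ÷ 71.844 g/mol = 0.51890 mol, giving 0.51890 Fe and 0.51890 O.
21.15 wt% Al2O3 ÷ 101.961 g/mol = 0.20743 mol, giving 0.41486 Al and 0.62229 O.
37.22 wt% SiO2 ÷ 60.083 g/mol = 0.61948 mol, giving 0.61948 Si and 1.23896 O.
Oxygen sums to 2.47890; scaling by 12/2.47890 = 4.84086 puts the formula on 12 O.
Mg: 0.09875 × 4.84086 = 0.478 atoms per formula unit.

0.478 Mg apfu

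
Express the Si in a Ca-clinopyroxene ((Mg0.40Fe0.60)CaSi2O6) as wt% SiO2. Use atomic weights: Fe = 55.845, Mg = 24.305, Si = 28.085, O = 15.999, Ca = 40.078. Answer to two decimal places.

51.03 wt%

Molar mass of (Mg0.40Fe0.60)CaSi2O6 = 0.40×24.305 + 0.60×55.845 + 1×40.078 + 2×28.085 + 6×15.999 = 235.471 g/mol.
Each formula unit contains 2 Si, equivalent to 2/1 = 2.0000 mol SiO2.
M(SiO2) = 1×28.085 + 2×15.999 = 60.083 g/mol.
Mass of SiO2 per formula unit = 2.0000 × 60.083 = 120.166 g.
SiO2 wt% = 120.166 / 235.471 × 100 = 51.03%.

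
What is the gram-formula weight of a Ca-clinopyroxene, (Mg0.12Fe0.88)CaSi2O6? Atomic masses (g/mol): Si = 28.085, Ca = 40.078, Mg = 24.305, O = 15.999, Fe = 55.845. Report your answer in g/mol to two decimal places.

Mg: 0.12 × 24.305 = 2.9166
Fe: 0.88 × 55.845 = 49.1436
Ca: 1 × 40.078 = 40.0780
Si: 2 × 28.085 = 56.1700
O: 6 × 15.999 = 95.9940
Summing the contributions gives the formula mass.

244.30 g/mol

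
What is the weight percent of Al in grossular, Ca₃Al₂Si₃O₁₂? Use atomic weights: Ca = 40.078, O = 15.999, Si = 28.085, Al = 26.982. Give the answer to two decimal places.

11.98 weight percent

Formula mass = 3·40.078 + 2·26.982 + 3·28.085 + 12·15.999 = 450.441 g/mol, of which 53.964 g is Al.
So Al makes up 53.964/450.441 = 0.1198 of the mass, i.e. 11.98%.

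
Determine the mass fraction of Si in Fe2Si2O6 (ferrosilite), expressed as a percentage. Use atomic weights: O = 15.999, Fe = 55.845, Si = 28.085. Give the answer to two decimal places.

Molar mass of Fe2Si2O6: 2·55.845 + 2·28.085 + 6·15.999 = 263.854 g/mol.
Mass of Si per formula unit: 2 × 28.085 = 56.170 g.
Weight fraction Si = 56.170 / 263.854 = 0.2129.

21.29 weight percent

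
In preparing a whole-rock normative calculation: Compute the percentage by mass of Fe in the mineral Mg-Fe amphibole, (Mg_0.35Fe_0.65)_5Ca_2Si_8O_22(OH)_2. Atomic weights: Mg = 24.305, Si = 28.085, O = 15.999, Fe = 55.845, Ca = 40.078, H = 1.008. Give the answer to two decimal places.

Formula mass = 1.75*24.305 + 3.25*55.845 + 2*40.078 + 8*28.085 + 24*15.999 + 2*1.008 = 914.858 g/mol, of which 181.496 g is Fe.
So Fe makes up 181.496/914.858 = 0.1984 of the mass, i.e. 19.84%.

19.84 weight percent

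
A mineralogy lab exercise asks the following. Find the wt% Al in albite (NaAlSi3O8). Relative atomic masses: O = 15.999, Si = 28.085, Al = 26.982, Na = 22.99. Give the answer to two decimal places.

M(NaAlSi3O8) = 262.219 g/mol.
Al contributes 1 × 26.982 = 26.982 g per mole.
26.982/262.219 = 0.1029 → 10.29%.

10.29 wt%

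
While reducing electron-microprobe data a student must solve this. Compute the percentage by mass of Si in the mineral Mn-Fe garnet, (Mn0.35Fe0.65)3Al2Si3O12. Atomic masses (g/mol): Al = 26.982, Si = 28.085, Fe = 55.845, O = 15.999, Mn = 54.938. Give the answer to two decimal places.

Formula mass = 1.05·54.938 + 1.95·55.845 + 2·26.982 + 3·28.085 + 12·15.999 = 496.790 g/mol, of which 84.255 g is Si.
So Si makes up 84.255/496.790 = 0.1696 of the mass, i.e. 16.96%.

16.96 mass %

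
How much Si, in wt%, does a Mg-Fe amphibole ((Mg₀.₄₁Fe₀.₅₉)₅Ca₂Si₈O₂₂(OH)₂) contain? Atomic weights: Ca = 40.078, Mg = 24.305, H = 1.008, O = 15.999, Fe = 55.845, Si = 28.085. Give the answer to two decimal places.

Molar mass of (Mg₀.₄₁Fe₀.₅₉)₅Ca₂Si₈O₂₂(OH)₂: 2.05×24.305 + 2.95×55.845 + 2×40.078 + 8×28.085 + 24×15.999 + 2×1.008 = 905.396 g/mol.
Mass of Si per formula unit: 8 × 28.085 = 224.680 g.
Weight fraction Si = 224.680 / 905.396 = 0.2482.

24.82 wt%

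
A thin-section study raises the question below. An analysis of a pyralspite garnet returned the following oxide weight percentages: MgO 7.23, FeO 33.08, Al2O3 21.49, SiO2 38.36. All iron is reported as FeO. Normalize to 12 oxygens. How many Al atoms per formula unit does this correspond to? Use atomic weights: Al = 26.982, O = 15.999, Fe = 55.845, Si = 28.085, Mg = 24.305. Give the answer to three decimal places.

MgO (M=40.304): mol = 0.17939; Mg = 0.17939, O = 0.17939.
FeO (M=71.844): mol = 0.46044; Fe = 0.46044, O = 0.46044.
Al2O3 (M=101.961): mol = 0.21077; Al = 0.42154, O = 0.63231.
SiO2 (M=60.083): mol = 0.63845; Si = 0.63845, O = 1.27690.
ΣO = 2.54904; factor = 12/ΣO = 4.70765.
Al apfu = 0.42154 × 4.70765 = 1.984.

1.984 Al apfu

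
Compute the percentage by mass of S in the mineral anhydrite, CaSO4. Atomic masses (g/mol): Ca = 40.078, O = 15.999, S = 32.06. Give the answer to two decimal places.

23.55 mass %

Formula mass = 1·40.078 + 1·32.06 + 4·15.999 = 136.134 g/mol, of which 32.060 g is S.
So S makes up 32.060/136.134 = 0.2355 of the mass, i.e. 23.55%.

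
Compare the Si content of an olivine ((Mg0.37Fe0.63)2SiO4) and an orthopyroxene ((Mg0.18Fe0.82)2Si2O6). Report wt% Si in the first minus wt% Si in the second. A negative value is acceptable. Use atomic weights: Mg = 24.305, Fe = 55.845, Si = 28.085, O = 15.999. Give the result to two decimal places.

First mineral: 28.085 g Si in 180.431 g formula = 15.57 wt% Si.
Second mineral: 56.170 g Si in 252.500 g formula = 22.25 wt% Si.
15.57% − 22.25% gives a difference of -6.68 percentage points.

-6.68 percentage points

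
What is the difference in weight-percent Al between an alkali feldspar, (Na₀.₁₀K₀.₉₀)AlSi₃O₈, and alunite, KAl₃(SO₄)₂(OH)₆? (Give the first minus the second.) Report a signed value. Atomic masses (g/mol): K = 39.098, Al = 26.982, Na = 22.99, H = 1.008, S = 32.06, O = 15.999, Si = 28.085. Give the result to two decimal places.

M((Na₀.₁₀K₀.₉₀)AlSi₃O₈) = 276.716 g/mol, so wt% Al = 26.982/276.716 × 100 = 9.75%.
M(KAl₃(SO₄)₂(OH)₆) = 414.198 g/mol, so wt% Al = 80.946/414.198 × 100 = 19.54%.
9.75 − 19.54 = -9.79 pp.

-9.79 percentage points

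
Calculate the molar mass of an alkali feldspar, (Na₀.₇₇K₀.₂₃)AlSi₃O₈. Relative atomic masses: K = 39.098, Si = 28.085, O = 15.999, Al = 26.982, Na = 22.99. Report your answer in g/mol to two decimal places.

Na: 0.77 × 22.99 = 17.7023
K: 0.23 × 39.098 = 8.9925
Al: 1 × 26.982 = 26.9820
Si: 3 × 28.085 = 84.2550
O: 8 × 15.999 = 127.9920
Summing the contributions gives the formula mass.

265.92 g/mol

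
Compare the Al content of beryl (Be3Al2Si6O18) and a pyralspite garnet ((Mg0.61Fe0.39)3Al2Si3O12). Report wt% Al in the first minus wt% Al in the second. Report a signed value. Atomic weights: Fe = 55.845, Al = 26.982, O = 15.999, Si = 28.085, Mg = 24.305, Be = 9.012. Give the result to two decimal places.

-2.22 percentage points

M(Be3Al2Si6O18) = 537.492 g/mol, so wt% Al = 53.964/537.492 × 100 = 10.04%.
M((Mg0.61Fe0.39)3Al2Si3O12) = 440.024 g/mol, so wt% Al = 53.964/440.024 × 100 = 12.26%.
10.04 − 12.26 = -2.22 pp.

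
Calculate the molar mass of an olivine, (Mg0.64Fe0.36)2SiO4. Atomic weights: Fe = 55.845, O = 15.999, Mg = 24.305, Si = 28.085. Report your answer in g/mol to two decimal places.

163.40 g/mol

M = 1.28·24.305 + 0.72·55.845 + 1·28.085 + 4·15.999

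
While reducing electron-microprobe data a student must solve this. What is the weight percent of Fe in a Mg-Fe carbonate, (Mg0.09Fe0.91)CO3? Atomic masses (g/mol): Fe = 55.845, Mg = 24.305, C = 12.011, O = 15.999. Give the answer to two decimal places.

Molar mass of (Mg0.09Fe0.91)CO3: 0.09*24.305 + 0.91*55.845 + 1*12.011 + 3*15.999 = 113.014 g/mol.
Mass of Fe per formula unit: 0.91 × 55.845 = 50.819 g.
Weight fraction Fe = 50.819 / 113.014 = 0.4497.

44.97 mass %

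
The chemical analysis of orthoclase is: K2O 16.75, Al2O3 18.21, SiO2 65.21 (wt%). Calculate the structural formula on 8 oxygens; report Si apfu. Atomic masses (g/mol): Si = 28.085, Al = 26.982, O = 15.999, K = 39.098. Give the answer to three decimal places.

16.75 wt% K2O ÷ 94.195 g/mol = 0.17782 mol, giving 0.35564 K and 0.17782 O.
18.21 wt% Al2O3 ÷ 101.961 g/mol = 0.17860 mol, giving 0.35720 Al and 0.53580 O.
65.21 wt% SiO2 ÷ 60.083 g/mol = 1.08533 mol, giving 1.08533 Si and 2.17066 O.
Oxygen sums to 2.88428; scaling by 8/2.88428 = 2.77366 puts the formula on 8 O.
Si: 1.08533 × 2.77366 = 3.010 atoms per formula unit.

3.010 Si apfu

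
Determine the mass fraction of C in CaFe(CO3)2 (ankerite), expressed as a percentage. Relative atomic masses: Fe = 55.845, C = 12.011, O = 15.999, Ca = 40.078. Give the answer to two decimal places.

Formula mass = 1*40.078 + 1*55.845 + 2*12.011 + 6*15.999 = 215.939 g/mol, of which 24.022 g is C.
So C makes up 24.022/215.939 = 0.1112 of the mass, i.e. 11.12%.

11.12 wt%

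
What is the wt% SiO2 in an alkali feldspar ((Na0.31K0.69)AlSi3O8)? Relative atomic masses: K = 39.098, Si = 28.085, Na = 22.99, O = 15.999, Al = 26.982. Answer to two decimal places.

65.94 wt%

Formula mass = 273.334 g/mol.
3 Si → 3.0000 mol SiO2 per formula unit; M(SiO2) = 60.083, so SiO2 mass = 180.249 g.
180.249/273.334 × 100 = 65.94 wt%.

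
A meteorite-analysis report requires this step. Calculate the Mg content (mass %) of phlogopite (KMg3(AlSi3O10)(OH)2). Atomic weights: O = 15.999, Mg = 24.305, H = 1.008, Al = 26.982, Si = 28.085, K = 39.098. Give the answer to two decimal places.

17.47 mass %

Formula mass = 1*39.098 + 3*24.305 + 1*26.982 + 3*28.085 + 12*15.999 + 2*1.008 = 417.254 g/mol, of which 72.915 g is Mg.
So Mg makes up 72.915/417.254 = 0.1747 of the mass, i.e. 17.47%.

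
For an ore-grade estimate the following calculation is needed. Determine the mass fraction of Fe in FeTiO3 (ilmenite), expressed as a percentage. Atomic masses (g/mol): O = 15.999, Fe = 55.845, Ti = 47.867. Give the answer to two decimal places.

Molar mass of FeTiO3: 1×55.845 + 1×47.867 + 3×15.999 = 151.709 g/mol.
Mass of Fe per formula unit: 1 × 55.845 = 55.845 g.
Weight fraction Fe = 55.845 / 151.709 = 0.3681.

36.81 wt%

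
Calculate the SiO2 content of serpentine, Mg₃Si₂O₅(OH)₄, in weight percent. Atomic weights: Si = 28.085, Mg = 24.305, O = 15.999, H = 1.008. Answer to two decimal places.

43.36 wt%

Formula mass = 277.108 g/mol.
2 Si → 2.0000 mol SiO2 per formula unit; M(SiO2) = 60.083, so SiO2 mass = 120.166 g.
120.166/277.108 × 100 = 43.36 wt%.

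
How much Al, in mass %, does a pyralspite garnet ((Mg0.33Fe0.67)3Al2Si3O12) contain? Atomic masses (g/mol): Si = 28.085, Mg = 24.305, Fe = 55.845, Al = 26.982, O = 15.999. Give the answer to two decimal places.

Formula mass = 0.99×24.305 + 2.01×55.845 + 2×26.982 + 3×28.085 + 12×15.999 = 466.517 g/mol, of which 53.964 g is Al.
So Al makes up 53.964/466.517 = 0.1157 of the mass, i.e. 11.57%.

11.57 mass %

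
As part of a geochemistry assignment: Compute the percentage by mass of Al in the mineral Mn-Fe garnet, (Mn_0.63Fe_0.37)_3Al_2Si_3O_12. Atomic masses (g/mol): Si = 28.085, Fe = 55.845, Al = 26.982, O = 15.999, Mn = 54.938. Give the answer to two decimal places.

M((Mn_0.63Fe_0.37)_3Al_2Si_3O_12) = 496.028 g/mol.
Al contributes 2 × 26.982 = 53.964 g per mole.
53.964/496.028 = 0.1088 → 10.88%.

10.88 wt%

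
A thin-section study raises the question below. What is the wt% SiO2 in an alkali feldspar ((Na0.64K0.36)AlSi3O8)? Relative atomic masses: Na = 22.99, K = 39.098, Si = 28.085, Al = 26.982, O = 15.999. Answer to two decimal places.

M((Na0.64K0.36)AlSi3O8) = 268.018 g/mol; M(SiO2) = 60.083 g/mol.
Moles SiO2 per formula unit = 3 Si ÷ 1 = 3.0000.
SiO2 fraction = (3.0000 × 60.083) / 268.018 = 180.249/268.018 = 0.6725.

67.25 wt%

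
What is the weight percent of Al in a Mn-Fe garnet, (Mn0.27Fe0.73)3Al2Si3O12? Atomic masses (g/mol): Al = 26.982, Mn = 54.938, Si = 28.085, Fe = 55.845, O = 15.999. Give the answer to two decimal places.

Formula mass = 0.81·54.938 + 2.19·55.845 + 2·26.982 + 3·28.085 + 12·15.999 = 497.007 g/mol, of which 53.964 g is Al.
So Al makes up 53.964/497.007 = 0.1086 of the mass, i.e. 10.86%.

10.86 weight percent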